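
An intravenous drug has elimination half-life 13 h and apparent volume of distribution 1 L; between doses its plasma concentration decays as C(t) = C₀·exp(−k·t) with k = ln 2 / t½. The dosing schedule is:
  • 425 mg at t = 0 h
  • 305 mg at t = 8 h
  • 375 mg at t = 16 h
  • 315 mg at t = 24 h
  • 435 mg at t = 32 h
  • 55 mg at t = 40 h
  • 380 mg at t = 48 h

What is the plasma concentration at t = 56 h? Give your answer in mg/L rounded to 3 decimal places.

k = ln 2 / 13 = 0.05332 per h
Dose 1 (425 mg at t=0 h): 425·exp(−0.05332·56) = 21.461 mg/L
Dose 2 (305 mg at t=8 h): 305·exp(−0.05332·48) = 23.594 mg/L
Dose 3 (375 mg at t=16 h): 375·exp(−0.05332·40) = 44.441 mg/L
Dose 4 (315 mg at t=24 h): 315·exp(−0.05332·32) = 57.189 mg/L
Dose 5 (435 mg at t=32 h): 435·exp(−0.05332·24) = 120.988 mg/L
Dose 6 (55 mg at t=40 h): 55·exp(−0.05332·16) = 23.435 mg/L
Dose 7 (380 mg at t=48 h): 380·exp(−0.05332·8) = 248.047 mg/L
C(56) = 21.461 + 23.594 + 44.441 + 57.189 + 120.988 + 23.435 + 248.047 = 539.155 mg/L

539.155 mg/L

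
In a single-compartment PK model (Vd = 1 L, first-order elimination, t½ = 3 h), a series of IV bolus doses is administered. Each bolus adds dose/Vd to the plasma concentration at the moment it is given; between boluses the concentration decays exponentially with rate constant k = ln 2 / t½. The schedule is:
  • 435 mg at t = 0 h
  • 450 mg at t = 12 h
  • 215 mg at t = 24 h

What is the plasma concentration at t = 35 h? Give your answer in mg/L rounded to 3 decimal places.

19.279 mg/L

k = ln 2 / 3 = 0.23105 per h
Dose 1 (435 mg at t=0 h): 435·exp(−0.23105·35) = 0.134 mg/L
Dose 2 (450 mg at t=12 h): 450·exp(−0.23105·23) = 2.215 mg/L
Dose 3 (215 mg at t=24 h): 215·exp(−0.23105·11) = 16.930 mg/L
C(35) = 0.134 + 2.215 + 16.930 = 19.279 mg/L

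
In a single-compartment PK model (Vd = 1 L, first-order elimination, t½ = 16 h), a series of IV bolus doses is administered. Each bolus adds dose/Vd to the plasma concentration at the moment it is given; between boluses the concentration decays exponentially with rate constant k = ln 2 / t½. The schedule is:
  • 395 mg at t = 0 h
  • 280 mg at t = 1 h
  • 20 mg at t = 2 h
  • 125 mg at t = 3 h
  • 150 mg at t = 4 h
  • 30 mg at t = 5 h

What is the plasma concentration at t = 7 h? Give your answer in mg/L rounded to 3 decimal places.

k = ln 2 / 16 = 0.04332 per h
Dose 1 (395 mg at t=0 h): 395·exp(−0.04332·7) = 291.673 mg/L
Dose 2 (280 mg at t=1 h): 280·exp(−0.04332·6) = 215.910 mg/L
Dose 3 (20 mg at t=2 h): 20·exp(−0.04332·5) = 16.105 mg/L
Dose 4 (125 mg at t=3 h): 125·exp(−0.04332·4) = 105.112 mg/L
Dose 5 (150 mg at t=4 h): 150·exp(−0.04332·3) = 131.719 mg/L
Dose 6 (30 mg at t=5 h): 30·exp(−0.04332·2) = 27.510 mg/L
C(7) = 291.673 + 215.910 + 16.105 + 105.112 + 131.719 + 27.510 = 788.029 mg/L

788.029 mg/L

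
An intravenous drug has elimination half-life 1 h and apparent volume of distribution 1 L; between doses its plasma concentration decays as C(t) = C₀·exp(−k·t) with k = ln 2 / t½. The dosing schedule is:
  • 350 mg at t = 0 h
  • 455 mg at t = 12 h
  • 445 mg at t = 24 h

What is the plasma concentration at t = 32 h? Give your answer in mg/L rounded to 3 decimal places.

1.739 mg/L

k = ln 2 / 1 = 0.69315 per h
Dose 1 (350 mg at t=0 h): 350·exp(−0.69315·32) = 0.000 mg/L
Dose 2 (455 mg at t=12 h): 455·exp(−0.69315·20) = 0.000 mg/L
Dose 3 (445 mg at t=24 h): 445·exp(−0.69315·8) = 1.738 mg/L
C(32) = 0.000 + 0.000 + 1.738 = 1.739 mg/L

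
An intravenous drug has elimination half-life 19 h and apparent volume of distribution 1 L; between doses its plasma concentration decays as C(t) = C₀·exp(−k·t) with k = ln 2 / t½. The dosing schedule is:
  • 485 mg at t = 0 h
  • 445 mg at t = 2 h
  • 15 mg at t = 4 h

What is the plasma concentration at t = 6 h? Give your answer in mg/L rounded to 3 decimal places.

788.178 mg/L

k = ln 2 / 19 = 0.03648 per h
Dose 1 (485 mg at t=0 h): 485·exp(−0.03648·6) = 389.654 mg/L
Dose 2 (445 mg at t=2 h): 445·exp(−0.03648·4) = 384.579 mg/L
Dose 3 (15 mg at t=4 h): 15·exp(−0.03648·2) = 13.945 mg/L
C(6) = 389.654 + 384.579 + 13.945 = 788.178 mg/L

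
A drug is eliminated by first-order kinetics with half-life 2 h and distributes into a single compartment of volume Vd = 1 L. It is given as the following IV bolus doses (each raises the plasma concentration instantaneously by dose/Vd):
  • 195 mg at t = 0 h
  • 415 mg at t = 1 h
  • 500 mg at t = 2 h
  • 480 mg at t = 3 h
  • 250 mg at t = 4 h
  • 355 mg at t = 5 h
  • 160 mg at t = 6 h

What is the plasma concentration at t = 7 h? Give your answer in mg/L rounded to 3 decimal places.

k = ln 2 / 2 = 0.34657 per h
Dose 1 (195 mg at t=0 h): 195·exp(−0.34657·7) = 17.236 mg/L
Dose 2 (415 mg at t=1 h): 415·exp(−0.34657·6) = 51.875 mg/L
Dose 3 (500 mg at t=2 h): 500·exp(−0.34657·5) = 88.388 mg/L
Dose 4 (480 mg at t=3 h): 480·exp(−0.34657·4) = 120.000 mg/L
Dose 5 (250 mg at t=4 h): 250·exp(−0.34657·3) = 88.388 mg/L
Dose 6 (355 mg at t=5 h): 355·exp(−0.34657·2) = 177.500 mg/L
Dose 7 (160 mg at t=6 h): 160·exp(−0.34657·1) = 113.137 mg/L
C(7) = 17.236 + 51.875 + 88.388 + 120.000 + 88.388 + 177.500 + 113.137 = 656.525 mg/L

656.525 mg/L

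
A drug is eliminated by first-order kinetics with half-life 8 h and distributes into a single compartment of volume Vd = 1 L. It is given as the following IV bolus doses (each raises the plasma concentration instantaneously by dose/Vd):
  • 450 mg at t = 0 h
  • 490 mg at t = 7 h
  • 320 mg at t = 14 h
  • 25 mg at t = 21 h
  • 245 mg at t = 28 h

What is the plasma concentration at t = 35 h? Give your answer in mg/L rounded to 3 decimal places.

k = ln 2 / 8 = 0.08664 per h
Dose 1 (450 mg at t=0 h): 450·exp(−0.08664·35) = 21.687 mg/L
Dose 2 (490 mg at t=7 h): 490·exp(−0.08664·28) = 43.310 mg/L
Dose 3 (320 mg at t=14 h): 320·exp(−0.08664·21) = 51.874 mg/L
Dose 4 (25 mg at t=21 h): 25·exp(−0.08664·14) = 7.433 mg/L
Dose 5 (245 mg at t=28 h): 245·exp(−0.08664·7) = 133.587 mg/L
C(35) = 21.687 + 43.310 + 51.874 + 7.433 + 133.587 = 257.891 mg/L

257.891 mg/L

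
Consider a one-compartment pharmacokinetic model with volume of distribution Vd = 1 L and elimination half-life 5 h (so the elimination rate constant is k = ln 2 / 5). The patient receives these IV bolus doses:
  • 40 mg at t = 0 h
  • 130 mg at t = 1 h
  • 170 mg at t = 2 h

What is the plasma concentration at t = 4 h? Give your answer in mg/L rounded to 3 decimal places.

237.578 mg/L

k = ln 2 / 5 = 0.13863 per h
Dose 1 (40 mg at t=0 h): 40·exp(−0.13863·4) = 22.974 mg/L
Dose 2 (130 mg at t=1 h): 130·exp(−0.13863·3) = 85.768 mg/L
Dose 3 (170 mg at t=2 h): 170·exp(−0.13863·2) = 128.836 mg/L
C(4) = 22.974 + 85.768 + 128.836 = 237.578 mg/L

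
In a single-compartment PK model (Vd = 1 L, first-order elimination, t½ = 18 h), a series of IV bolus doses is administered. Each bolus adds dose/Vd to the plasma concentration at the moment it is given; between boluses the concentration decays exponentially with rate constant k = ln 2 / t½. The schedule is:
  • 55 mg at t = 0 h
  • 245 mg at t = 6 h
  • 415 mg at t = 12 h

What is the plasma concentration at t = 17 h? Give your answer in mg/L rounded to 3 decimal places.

k = ln 2 / 18 = 0.03851 per h
Dose 1 (55 mg at t=0 h): 55·exp(−0.03851·17) = 28.580 mg/L
Dose 2 (245 mg at t=6 h): 245·exp(−0.03851·11) = 160.400 mg/L
Dose 3 (415 mg at t=12 h): 415·exp(−0.03851·5) = 342.317 mg/L
C(17) = 28.580 + 160.400 + 342.317 = 531.296 mg/L

531.296 mg/L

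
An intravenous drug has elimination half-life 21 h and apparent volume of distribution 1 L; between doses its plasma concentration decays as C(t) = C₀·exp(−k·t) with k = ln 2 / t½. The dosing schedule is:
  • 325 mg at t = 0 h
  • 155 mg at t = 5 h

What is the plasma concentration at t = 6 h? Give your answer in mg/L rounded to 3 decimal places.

416.576 mg/L

k = ln 2 / 21 = 0.03301 per h
Dose 1 (325 mg at t=0 h): 325·exp(−0.03301·6) = 266.609 mg/L
Dose 2 (155 mg at t=5 h): 155·exp(−0.03301·1) = 149.967 mg/L
C(6) = 266.609 + 149.967 = 416.576 mg/L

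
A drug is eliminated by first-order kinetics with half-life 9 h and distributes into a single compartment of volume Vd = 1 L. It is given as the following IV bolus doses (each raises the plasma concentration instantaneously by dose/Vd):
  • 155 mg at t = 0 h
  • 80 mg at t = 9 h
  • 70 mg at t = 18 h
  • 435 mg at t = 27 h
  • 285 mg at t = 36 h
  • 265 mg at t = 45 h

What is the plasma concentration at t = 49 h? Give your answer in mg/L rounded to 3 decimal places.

393.039 mg/L

k = ln 2 / 9 = 0.07702 per h
Dose 1 (155 mg at t=0 h): 155·exp(−0.07702·49) = 3.560 mg/L
Dose 2 (80 mg at t=9 h): 80·exp(−0.07702·40) = 3.674 mg/L
Dose 3 (70 mg at t=18 h): 70·exp(−0.07702·31) = 6.430 mg/L
Dose 4 (435 mg at t=27 h): 435·exp(−0.07702·22) = 79.917 mg/L
Dose 5 (285 mg at t=36 h): 285·exp(−0.07702·13) = 104.719 mg/L
Dose 6 (265 mg at t=45 h): 265·exp(−0.07702·4) = 194.740 mg/L
C(49) = 3.560 + 3.674 + 6.430 + 79.917 + 104.719 + 194.740 = 393.039 mg/L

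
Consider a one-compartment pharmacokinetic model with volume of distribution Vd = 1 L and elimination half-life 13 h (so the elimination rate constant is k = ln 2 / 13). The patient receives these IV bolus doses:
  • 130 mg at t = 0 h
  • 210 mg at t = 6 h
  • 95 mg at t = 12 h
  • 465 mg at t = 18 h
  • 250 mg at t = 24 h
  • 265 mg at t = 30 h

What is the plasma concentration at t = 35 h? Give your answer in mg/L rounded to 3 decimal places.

622.619 mg/L

k = ln 2 / 13 = 0.05332 per h
Dose 1 (130 mg at t=0 h): 130·exp(−0.05332·35) = 20.113 mg/L
Dose 2 (210 mg at t=6 h): 210·exp(−0.05332·29) = 44.739 mg/L
Dose 3 (95 mg at t=12 h): 95·exp(−0.05332·23) = 27.870 mg/L
Dose 4 (465 mg at t=18 h): 465·exp(−0.05332·17) = 187.844 mg/L
Dose 5 (250 mg at t=24 h): 250·exp(−0.05332·11) = 139.066 mg/L
Dose 6 (265 mg at t=30 h): 265·exp(−0.05332·5) = 202.986 mg/L
C(35) = 20.113 + 44.739 + 27.870 + 187.844 + 139.066 + 202.986 = 622.619 mg/L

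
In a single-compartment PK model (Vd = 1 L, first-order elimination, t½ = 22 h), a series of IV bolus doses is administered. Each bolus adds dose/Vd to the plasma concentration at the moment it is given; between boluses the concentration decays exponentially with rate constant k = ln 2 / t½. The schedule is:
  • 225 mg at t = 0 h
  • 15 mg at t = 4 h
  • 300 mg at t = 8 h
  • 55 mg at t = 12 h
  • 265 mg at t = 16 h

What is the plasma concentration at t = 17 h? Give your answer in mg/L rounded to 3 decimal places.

k = ln 2 / 22 = 0.03151 per h
Dose 1 (225 mg at t=0 h): 225·exp(−0.03151·17) = 131.695 mg/L
Dose 2 (15 mg at t=4 h): 15·exp(−0.03151·13) = 9.959 mg/L
Dose 3 (300 mg at t=8 h): 300·exp(−0.03151·9) = 225.929 mg/L
Dose 4 (55 mg at t=12 h): 55·exp(−0.03151·5) = 46.984 mg/L
Dose 5 (265 mg at t=16 h): 265·exp(−0.03151·1) = 256.781 mg/L
C(17) = 131.695 + 9.959 + 225.929 + 46.984 + 256.781 = 671.347 mg/L

671.347 mg/L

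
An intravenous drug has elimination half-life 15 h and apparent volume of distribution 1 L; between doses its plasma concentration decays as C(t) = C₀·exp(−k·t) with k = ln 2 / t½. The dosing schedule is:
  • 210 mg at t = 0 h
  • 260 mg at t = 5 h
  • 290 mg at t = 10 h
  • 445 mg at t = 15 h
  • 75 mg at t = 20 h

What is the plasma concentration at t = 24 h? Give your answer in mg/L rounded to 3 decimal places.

k = ln 2 / 15 = 0.04621 per h
Dose 1 (210 mg at t=0 h): 210·exp(−0.04621·24) = 69.274 mg/L
Dose 2 (260 mg at t=5 h): 260·exp(−0.04621·19) = 108.061 mg/L
Dose 3 (290 mg at t=10 h): 290·exp(−0.04621·14) = 151.858 mg/L
Dose 4 (445 mg at t=15 h): 445·exp(−0.04621·9) = 293.591 mg/L
Dose 5 (75 mg at t=20 h): 75·exp(−0.04621·4) = 62.343 mg/L
C(24) = 69.274 + 108.061 + 151.858 + 293.591 + 62.343 = 685.126 mg/L

685.126 mg/L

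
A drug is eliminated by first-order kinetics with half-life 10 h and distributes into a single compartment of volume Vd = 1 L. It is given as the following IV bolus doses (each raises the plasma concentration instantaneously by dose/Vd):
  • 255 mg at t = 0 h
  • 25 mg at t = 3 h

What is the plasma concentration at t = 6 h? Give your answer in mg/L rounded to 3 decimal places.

k = ln 2 / 10 = 0.06931 per h
Dose 1 (255 mg at t=0 h): 255·exp(−0.06931·6) = 168.237 mg/L
Dose 2 (25 mg at t=3 h): 25·exp(−0.06931·3) = 20.306 mg/L
C(6) = 168.237 + 20.306 = 188.544 mg/L

188.544 mg/L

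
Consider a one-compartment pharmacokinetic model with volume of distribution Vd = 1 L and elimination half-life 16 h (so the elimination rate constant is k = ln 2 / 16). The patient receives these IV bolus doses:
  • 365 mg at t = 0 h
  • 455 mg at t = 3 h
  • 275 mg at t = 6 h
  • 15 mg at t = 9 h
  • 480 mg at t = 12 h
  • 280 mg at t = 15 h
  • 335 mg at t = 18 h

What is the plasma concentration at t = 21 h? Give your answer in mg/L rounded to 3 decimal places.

1343.185 mg/L

k = ln 2 / 16 = 0.04332 per h
Dose 1 (365 mg at t=0 h): 365·exp(−0.04332·21) = 146.957 mg/L
Dose 2 (455 mg at t=3 h): 455·exp(−0.04332·18) = 208.618 mg/L
Dose 3 (275 mg at t=6 h): 275·exp(−0.04332·15) = 143.588 mg/L
Dose 4 (15 mg at t=9 h): 15·exp(−0.04332·12) = 8.919 mg/L
Dose 5 (480 mg at t=12 h): 480·exp(−0.04332·9) = 325.021 mg/L
Dose 6 (280 mg at t=15 h): 280·exp(−0.04332·6) = 215.910 mg/L
Dose 7 (335 mg at t=18 h): 335·exp(−0.04332·3) = 294.172 mg/L
C(21) = 146.957 + 208.618 + 143.588 + 8.919 + 325.021 + 215.910 + 294.172 = 1343.185 mg/L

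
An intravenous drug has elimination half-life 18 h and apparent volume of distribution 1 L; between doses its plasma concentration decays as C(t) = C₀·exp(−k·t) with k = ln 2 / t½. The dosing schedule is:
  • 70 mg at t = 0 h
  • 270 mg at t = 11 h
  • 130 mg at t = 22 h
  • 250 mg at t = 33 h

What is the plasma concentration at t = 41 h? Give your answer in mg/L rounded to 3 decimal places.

k = ln 2 / 18 = 0.03851 per h
Dose 1 (70 mg at t=0 h): 70·exp(−0.03851·41) = 14.435 mg/L
Dose 2 (270 mg at t=11 h): 270·exp(−0.03851·30) = 85.045 mg/L
Dose 3 (130 mg at t=22 h): 130·exp(−0.03851·19) = 62.545 mg/L
Dose 4 (250 mg at t=33 h): 250·exp(−0.03851·8) = 183.717 mg/L
C(41) = 14.435 + 85.045 + 62.545 + 183.717 = 345.741 mg/L

345.741 mg/L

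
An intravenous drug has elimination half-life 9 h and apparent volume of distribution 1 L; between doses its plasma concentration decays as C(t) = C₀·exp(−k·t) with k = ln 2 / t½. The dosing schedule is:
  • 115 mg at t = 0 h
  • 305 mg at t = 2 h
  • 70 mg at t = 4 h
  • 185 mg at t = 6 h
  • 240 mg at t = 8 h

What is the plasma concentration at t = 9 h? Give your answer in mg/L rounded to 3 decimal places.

k = ln 2 / 9 = 0.07702 per h
Dose 1 (115 mg at t=0 h): 115·exp(−0.07702·9) = 57.500 mg/L
Dose 2 (305 mg at t=2 h): 305·exp(−0.07702·7) = 177.896 mg/L
Dose 3 (70 mg at t=4 h): 70·exp(−0.07702·5) = 47.628 mg/L
Dose 4 (185 mg at t=6 h): 185·exp(−0.07702·3) = 146.835 mg/L
Dose 5 (240 mg at t=8 h): 240·exp(−0.07702·1) = 222.210 mg/L
C(9) = 57.500 + 177.896 + 47.628 + 146.835 + 222.210 = 652.068 mg/L

652.068 mg/L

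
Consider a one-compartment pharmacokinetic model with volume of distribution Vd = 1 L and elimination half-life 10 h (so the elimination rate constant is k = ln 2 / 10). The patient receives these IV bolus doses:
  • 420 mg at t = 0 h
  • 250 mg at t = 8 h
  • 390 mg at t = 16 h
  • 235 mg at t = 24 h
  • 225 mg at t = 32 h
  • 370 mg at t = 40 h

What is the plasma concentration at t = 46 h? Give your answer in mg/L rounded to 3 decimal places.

464.530 mg/L

k = ln 2 / 10 = 0.06931 per h
Dose 1 (420 mg at t=0 h): 420·exp(−0.06931·46) = 17.319 mg/L
Dose 2 (250 mg at t=8 h): 250·exp(−0.06931·38) = 17.948 mg/L
Dose 3 (390 mg at t=16 h): 390·exp(−0.06931·30) = 48.750 mg/L
Dose 4 (235 mg at t=24 h): 235·exp(−0.06931·22) = 51.145 mg/L
Dose 5 (225 mg at t=32 h): 225·exp(−0.06931·14) = 85.259 mg/L
Dose 6 (370 mg at t=40 h): 370·exp(−0.06931·6) = 244.109 mg/L
C(46) = 17.319 + 17.948 + 48.750 + 51.145 + 85.259 + 244.109 = 464.530 mg/L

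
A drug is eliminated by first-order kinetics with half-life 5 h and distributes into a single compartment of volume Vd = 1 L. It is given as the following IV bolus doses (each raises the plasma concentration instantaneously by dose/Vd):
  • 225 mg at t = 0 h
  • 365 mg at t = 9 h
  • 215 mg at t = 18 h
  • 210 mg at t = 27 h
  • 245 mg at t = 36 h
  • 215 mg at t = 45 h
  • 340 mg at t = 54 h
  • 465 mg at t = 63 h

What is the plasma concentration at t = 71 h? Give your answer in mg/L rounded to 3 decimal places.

k = ln 2 / 5 = 0.13863 per h
Dose 1 (225 mg at t=0 h): 225·exp(−0.13863·71) = 0.012 mg/L
Dose 2 (365 mg at t=9 h): 365·exp(−0.13863·62) = 0.068 mg/L
Dose 3 (215 mg at t=18 h): 215·exp(−0.13863·53) = 0.139 mg/L
Dose 4 (210 mg at t=27 h): 210·exp(−0.13863·44) = 0.471 mg/L
Dose 5 (245 mg at t=36 h): 245·exp(−0.13863·35) = 1.914 mg/L
Dose 6 (215 mg at t=45 h): 215·exp(−0.13863·26) = 5.849 mg/L
Dose 7 (340 mg at t=54 h): 340·exp(−0.13863·17) = 32.209 mg/L
Dose 8 (465 mg at t=63 h): 465·exp(−0.13863·8) = 153.393 mg/L
C(71) = 0.012 + 0.068 + 0.139 + 0.471 + 1.914 + 5.849 + 32.209 + 153.393 = 194.054 mg/L

194.054 mg/L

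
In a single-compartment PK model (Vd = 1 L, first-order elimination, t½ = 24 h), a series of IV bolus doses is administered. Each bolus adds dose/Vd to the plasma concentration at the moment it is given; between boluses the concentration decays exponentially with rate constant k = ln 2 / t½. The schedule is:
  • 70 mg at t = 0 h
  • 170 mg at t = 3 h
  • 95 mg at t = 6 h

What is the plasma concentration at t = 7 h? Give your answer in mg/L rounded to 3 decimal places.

300.935 mg/L

k = ln 2 / 24 = 0.02888 per h
Dose 1 (70 mg at t=0 h): 70·exp(−0.02888·7) = 57.187 mg/L
Dose 2 (170 mg at t=3 h): 170·exp(−0.02888·4) = 151.453 mg/L
Dose 3 (95 mg at t=6 h): 95·exp(−0.02888·1) = 92.296 mg/L
C(7) = 57.187 + 151.453 + 92.296 = 300.935 mg/L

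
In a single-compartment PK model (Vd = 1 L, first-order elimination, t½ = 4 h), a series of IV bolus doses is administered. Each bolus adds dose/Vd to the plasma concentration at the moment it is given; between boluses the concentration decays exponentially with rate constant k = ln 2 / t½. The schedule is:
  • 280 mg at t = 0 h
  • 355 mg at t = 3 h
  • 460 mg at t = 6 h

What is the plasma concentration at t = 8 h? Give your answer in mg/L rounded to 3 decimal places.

544.528 mg/L

k = ln 2 / 4 = 0.17329 per h
Dose 1 (280 mg at t=0 h): 280·exp(−0.17329·8) = 70.000 mg/L
Dose 2 (355 mg at t=3 h): 355·exp(−0.17329·5) = 149.259 mg/L
Dose 3 (460 mg at t=6 h): 460·exp(−0.17329·2) = 325.269 mg/L
C(8) = 70.000 + 149.259 + 325.269 = 544.528 mg/L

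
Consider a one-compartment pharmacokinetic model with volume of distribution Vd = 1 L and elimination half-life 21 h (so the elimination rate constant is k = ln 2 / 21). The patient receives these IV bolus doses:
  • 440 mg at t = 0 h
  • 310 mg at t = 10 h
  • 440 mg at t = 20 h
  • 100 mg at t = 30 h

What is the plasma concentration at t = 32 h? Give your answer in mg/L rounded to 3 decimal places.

692.694 mg/L

k = ln 2 / 21 = 0.03301 per h
Dose 1 (440 mg at t=0 h): 440·exp(−0.03301·32) = 153.017 mg/L
Dose 2 (310 mg at t=10 h): 310·exp(−0.03301·22) = 149.967 mg/L
Dose 3 (440 mg at t=20 h): 440·exp(−0.03301·12) = 296.098 mg/L
Dose 4 (100 mg at t=30 h): 100·exp(−0.03301·2) = 93.612 mg/L
C(32) = 153.017 + 149.967 + 296.098 + 93.612 = 692.694 mg/L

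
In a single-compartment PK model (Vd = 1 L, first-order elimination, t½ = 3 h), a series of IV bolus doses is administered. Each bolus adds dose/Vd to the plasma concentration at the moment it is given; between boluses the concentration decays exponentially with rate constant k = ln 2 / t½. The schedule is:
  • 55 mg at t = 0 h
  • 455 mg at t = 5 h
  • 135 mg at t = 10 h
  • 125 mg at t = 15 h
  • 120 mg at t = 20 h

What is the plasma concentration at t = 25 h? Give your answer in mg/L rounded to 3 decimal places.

59.067 mg/L

k = ln 2 / 3 = 0.23105 per h
Dose 1 (55 mg at t=0 h): 55·exp(−0.23105·25) = 0.171 mg/L
Dose 2 (455 mg at t=5 h): 455·exp(−0.23105·20) = 4.479 mg/L
Dose 3 (135 mg at t=10 h): 135·exp(−0.23105·15) = 4.219 mg/L
Dose 4 (125 mg at t=15 h): 125·exp(−0.23105·10) = 12.402 mg/L
Dose 5 (120 mg at t=20 h): 120·exp(−0.23105·5) = 37.798 mg/L
C(25) = 0.171 + 4.479 + 4.219 + 12.402 + 37.798 = 59.067 mg/L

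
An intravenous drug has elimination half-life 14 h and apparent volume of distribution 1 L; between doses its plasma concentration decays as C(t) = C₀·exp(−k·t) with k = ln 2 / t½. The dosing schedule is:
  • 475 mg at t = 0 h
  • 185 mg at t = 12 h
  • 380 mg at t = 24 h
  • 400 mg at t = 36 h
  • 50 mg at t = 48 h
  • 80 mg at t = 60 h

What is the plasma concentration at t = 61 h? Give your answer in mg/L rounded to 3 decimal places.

318.789 mg/L

k = ln 2 / 14 = 0.04951 per h
Dose 1 (475 mg at t=0 h): 475·exp(−0.04951·61) = 23.177 mg/L
Dose 2 (185 mg at t=12 h): 185·exp(−0.04951·49) = 16.352 mg/L
Dose 3 (380 mg at t=24 h): 380·exp(−0.04951·37) = 60.842 mg/L
Dose 4 (400 mg at t=36 h): 400·exp(−0.04951·25) = 116.013 mg/L
Dose 5 (50 mg at t=48 h): 50·exp(−0.04951·13) = 26.269 mg/L
Dose 6 (80 mg at t=60 h): 80·exp(−0.04951·1) = 76.136 mg/L
C(61) = 23.177 + 16.352 + 60.842 + 116.013 + 26.269 + 76.136 = 318.789 mg/L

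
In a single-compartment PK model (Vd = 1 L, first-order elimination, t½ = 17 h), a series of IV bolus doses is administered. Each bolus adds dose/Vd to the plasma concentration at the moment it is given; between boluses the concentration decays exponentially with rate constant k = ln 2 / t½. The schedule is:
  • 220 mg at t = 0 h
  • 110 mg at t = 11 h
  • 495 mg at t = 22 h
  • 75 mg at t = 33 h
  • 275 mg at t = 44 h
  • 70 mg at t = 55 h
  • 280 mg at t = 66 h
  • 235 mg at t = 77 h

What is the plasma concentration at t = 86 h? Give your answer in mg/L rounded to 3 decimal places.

412.917 mg/L

k = ln 2 / 17 = 0.04077 per h
Dose 1 (220 mg at t=0 h): 220·exp(−0.04077·86) = 6.600 mg/L
Dose 2 (110 mg at t=11 h): 110·exp(−0.04077·75) = 5.168 mg/L
Dose 3 (495 mg at t=22 h): 495·exp(−0.04077·64) = 36.418 mg/L
Dose 4 (75 mg at t=33 h): 75·exp(−0.04077·53) = 8.641 mg/L
Dose 5 (275 mg at t=44 h): 275·exp(−0.04077·42) = 49.615 mg/L
Dose 6 (70 mg at t=55 h): 70·exp(−0.04077·31) = 19.777 mg/L
Dose 7 (280 mg at t=66 h): 280·exp(−0.04077·20) = 123.881 mg/L
Dose 8 (235 mg at t=77 h): 235·exp(−0.04077·9) = 162.817 mg/L
C(86) = 6.600 + 5.168 + 36.418 + 8.641 + 49.615 + 19.777 + 123.881 + 162.817 = 412.917 mg/L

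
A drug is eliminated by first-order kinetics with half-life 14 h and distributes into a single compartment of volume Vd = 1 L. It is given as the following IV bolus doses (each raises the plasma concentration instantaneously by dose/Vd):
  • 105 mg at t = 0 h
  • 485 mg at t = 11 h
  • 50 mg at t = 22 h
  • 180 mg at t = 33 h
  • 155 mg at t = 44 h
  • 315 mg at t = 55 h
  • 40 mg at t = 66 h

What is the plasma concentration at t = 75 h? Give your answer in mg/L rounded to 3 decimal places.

k = ln 2 / 14 = 0.04951 per h
Dose 1 (105 mg at t=0 h): 105·exp(−0.04951·75) = 2.562 mg/L
Dose 2 (485 mg at t=11 h): 485·exp(−0.04951·64) = 20.399 mg/L
Dose 3 (50 mg at t=22 h): 50·exp(−0.04951·53) = 3.625 mg/L
Dose 4 (180 mg at t=33 h): 180·exp(−0.04951·42) = 22.500 mg/L
Dose 5 (155 mg at t=44 h): 155·exp(−0.04951·31) = 33.401 mg/L
Dose 6 (315 mg at t=55 h): 315·exp(−0.04951·20) = 117.022 mg/L
Dose 7 (40 mg at t=66 h): 40·exp(−0.04951·9) = 25.618 mg/L
C(75) = 2.562 + 20.399 + 3.625 + 22.500 + 33.401 + 117.022 + 25.618 = 225.127 mg/L

225.127 mg/L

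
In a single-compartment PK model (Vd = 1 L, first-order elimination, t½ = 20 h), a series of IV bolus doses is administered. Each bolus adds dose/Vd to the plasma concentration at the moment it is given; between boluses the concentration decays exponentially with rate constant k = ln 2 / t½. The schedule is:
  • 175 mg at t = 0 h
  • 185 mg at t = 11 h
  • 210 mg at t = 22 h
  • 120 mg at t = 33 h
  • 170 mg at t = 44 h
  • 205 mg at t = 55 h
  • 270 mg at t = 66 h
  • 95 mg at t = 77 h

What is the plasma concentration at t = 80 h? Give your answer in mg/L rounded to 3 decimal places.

k = ln 2 / 20 = 0.03466 per h
Dose 1 (175 mg at t=0 h): 175·exp(−0.03466·80) = 10.938 mg/L
Dose 2 (185 mg at t=11 h): 185·exp(−0.03466·69) = 16.928 mg/L
Dose 3 (210 mg at t=22 h): 210·exp(−0.03466·58) = 28.134 mg/L
Dose 4 (120 mg at t=33 h): 120·exp(−0.03466·47) = 23.538 mg/L
Dose 5 (170 mg at t=44 h): 170·exp(−0.03466·36) = 48.820 mg/L
Dose 6 (205 mg at t=55 h): 205·exp(−0.03466·25) = 86.192 mg/L
Dose 7 (270 mg at t=66 h): 270·exp(−0.03466·14) = 166.204 mg/L
Dose 8 (95 mg at t=77 h): 95·exp(−0.03466·3) = 85.619 mg/L
C(80) = 10.938 + 16.928 + 28.134 + 23.538 + 48.820 + 86.192 + 166.204 + 85.619 = 466.372 mg/L

466.372 mg/L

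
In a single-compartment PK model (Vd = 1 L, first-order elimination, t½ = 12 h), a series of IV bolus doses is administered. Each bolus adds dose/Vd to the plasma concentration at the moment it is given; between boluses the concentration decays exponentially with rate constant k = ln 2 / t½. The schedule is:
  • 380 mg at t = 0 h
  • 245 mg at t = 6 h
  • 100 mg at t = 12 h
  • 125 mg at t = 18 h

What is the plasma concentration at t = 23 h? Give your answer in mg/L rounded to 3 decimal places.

k = ln 2 / 12 = 0.05776 per h
Dose 1 (380 mg at t=0 h): 380·exp(−0.05776·23) = 100.649 mg/L
Dose 2 (245 mg at t=6 h): 245·exp(−0.05776·17) = 91.771 mg/L
Dose 3 (100 mg at t=12 h): 100·exp(−0.05776·11) = 52.973 mg/L
Dose 4 (125 mg at t=18 h): 125·exp(−0.05776·5) = 93.644 mg/L
C(23) = 100.649 + 91.771 + 52.973 + 93.644 = 339.038 mg/L

339.038 mg/L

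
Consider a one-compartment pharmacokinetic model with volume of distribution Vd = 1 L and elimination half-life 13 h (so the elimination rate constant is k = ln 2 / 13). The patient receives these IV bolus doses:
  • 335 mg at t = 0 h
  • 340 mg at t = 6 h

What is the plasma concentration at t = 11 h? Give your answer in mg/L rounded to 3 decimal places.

k = ln 2 / 13 = 0.05332 per h
Dose 1 (335 mg at t=0 h): 335·exp(−0.05332·11) = 186.349 mg/L
Dose 2 (340 mg at t=6 h): 340·exp(−0.05332·5) = 260.434 mg/L
C(11) = 186.349 + 260.434 = 446.783 mg/L

446.783 mg/L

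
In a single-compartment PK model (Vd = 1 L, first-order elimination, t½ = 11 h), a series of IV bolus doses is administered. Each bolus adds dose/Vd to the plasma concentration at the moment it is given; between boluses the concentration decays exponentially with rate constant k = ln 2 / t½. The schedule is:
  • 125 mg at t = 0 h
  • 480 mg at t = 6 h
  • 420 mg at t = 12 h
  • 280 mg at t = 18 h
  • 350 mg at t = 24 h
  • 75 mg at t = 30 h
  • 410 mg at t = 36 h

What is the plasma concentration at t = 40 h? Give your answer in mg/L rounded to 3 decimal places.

694.628 mg/L

k = ln 2 / 11 = 0.06301 per h
Dose 1 (125 mg at t=0 h): 125·exp(−0.06301·40) = 10.052 mg/L
Dose 2 (480 mg at t=6 h): 480·exp(−0.06301·34) = 56.336 mg/L
Dose 3 (420 mg at t=12 h): 420·exp(−0.06301·28) = 71.943 mg/L
Dose 4 (280 mg at t=18 h): 280·exp(−0.06301·22) = 70.000 mg/L
Dose 5 (350 mg at t=24 h): 350·exp(−0.06301·16) = 127.705 mg/L
Dose 6 (75 mg at t=30 h): 75·exp(−0.06301·10) = 39.939 mg/L
Dose 7 (410 mg at t=36 h): 410·exp(−0.06301·4) = 318.653 mg/L
C(40) = 10.052 + 56.336 + 71.943 + 70.000 + 127.705 + 39.939 + 318.653 = 694.628 mg/L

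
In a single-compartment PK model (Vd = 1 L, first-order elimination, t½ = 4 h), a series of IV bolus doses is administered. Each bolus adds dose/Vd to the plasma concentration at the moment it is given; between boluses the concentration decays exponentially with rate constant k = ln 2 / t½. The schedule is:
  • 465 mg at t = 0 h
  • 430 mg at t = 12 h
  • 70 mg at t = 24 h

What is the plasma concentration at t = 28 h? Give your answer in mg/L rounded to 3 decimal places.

65.508 mg/L

k = ln 2 / 4 = 0.17329 per h
Dose 1 (465 mg at t=0 h): 465·exp(−0.17329·28) = 3.633 mg/L
Dose 2 (430 mg at t=12 h): 430·exp(−0.17329·16) = 26.875 mg/L
Dose 3 (70 mg at t=24 h): 70·exp(−0.17329·4) = 35.000 mg/L
C(28) = 3.633 + 26.875 + 35.000 = 65.508 mg/L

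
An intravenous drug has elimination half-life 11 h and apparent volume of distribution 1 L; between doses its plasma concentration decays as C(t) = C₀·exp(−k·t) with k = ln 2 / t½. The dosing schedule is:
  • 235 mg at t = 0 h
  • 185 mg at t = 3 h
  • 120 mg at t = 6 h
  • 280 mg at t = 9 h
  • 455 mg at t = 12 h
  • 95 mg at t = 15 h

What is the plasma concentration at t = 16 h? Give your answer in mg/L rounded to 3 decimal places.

854.153 mg/L

k = ln 2 / 11 = 0.06301 per h
Dose 1 (235 mg at t=0 h): 235·exp(−0.06301·16) = 85.744 mg/L
Dose 2 (185 mg at t=3 h): 185·exp(−0.06301·13) = 81.547 mg/L
Dose 3 (120 mg at t=6 h): 120·exp(−0.06301·10) = 63.902 mg/L
Dose 4 (280 mg at t=9 h): 280·exp(−0.06301·7) = 180.133 mg/L
Dose 5 (455 mg at t=12 h): 455·exp(−0.06301·4) = 353.627 mg/L
Dose 6 (95 mg at t=15 h): 95·exp(−0.06301·1) = 89.198 mg/L
C(16) = 85.744 + 81.547 + 63.902 + 180.133 + 353.627 + 89.198 = 854.153 mg/L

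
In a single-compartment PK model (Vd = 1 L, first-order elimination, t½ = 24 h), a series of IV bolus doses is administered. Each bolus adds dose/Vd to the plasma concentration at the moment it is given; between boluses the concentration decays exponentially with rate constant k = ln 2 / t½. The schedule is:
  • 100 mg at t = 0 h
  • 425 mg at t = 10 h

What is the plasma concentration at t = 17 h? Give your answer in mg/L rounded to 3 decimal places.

k = ln 2 / 24 = 0.02888 per h
Dose 1 (100 mg at t=0 h): 100·exp(−0.02888·17) = 61.203 mg/L
Dose 2 (425 mg at t=10 h): 425·exp(−0.02888·7) = 347.207 mg/L
C(17) = 61.203 + 347.207 = 408.410 mg/L

408.410 mg/L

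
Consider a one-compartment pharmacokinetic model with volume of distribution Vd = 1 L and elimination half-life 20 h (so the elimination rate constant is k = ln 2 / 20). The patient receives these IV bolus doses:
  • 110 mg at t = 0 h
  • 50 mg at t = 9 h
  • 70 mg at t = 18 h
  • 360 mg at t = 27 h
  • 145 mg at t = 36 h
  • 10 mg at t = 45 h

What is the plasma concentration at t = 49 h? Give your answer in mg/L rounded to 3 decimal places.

k = ln 2 / 20 = 0.03466 per h
Dose 1 (110 mg at t=0 h): 110·exp(−0.03466·49) = 20.131 mg/L
Dose 2 (50 mg at t=9 h): 50·exp(−0.03466·40) = 12.500 mg/L
Dose 3 (70 mg at t=18 h): 70·exp(−0.03466·31) = 23.906 mg/L
Dose 4 (360 mg at t=27 h): 360·exp(−0.03466·22) = 167.946 mg/L
Dose 5 (145 mg at t=36 h): 145·exp(−0.03466·13) = 92.406 mg/L
Dose 6 (10 mg at t=45 h): 10·exp(−0.03466·4) = 8.706 mg/L
C(49) = 20.131 + 12.500 + 23.906 + 167.946 + 92.406 + 8.706 = 325.594 mg/L

325.594 mg/L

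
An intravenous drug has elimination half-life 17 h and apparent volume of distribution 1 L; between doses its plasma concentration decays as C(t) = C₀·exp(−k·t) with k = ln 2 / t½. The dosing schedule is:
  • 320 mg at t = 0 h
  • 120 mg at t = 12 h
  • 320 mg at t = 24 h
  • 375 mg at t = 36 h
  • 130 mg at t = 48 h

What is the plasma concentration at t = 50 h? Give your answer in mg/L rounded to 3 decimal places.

k = ln 2 / 17 = 0.04077 per h
Dose 1 (320 mg at t=0 h): 320·exp(−0.04077·50) = 41.665 mg/L
Dose 2 (120 mg at t=12 h): 120·exp(−0.04077·38) = 25.485 mg/L
Dose 3 (320 mg at t=24 h): 320·exp(−0.04077·26) = 110.854 mg/L
Dose 4 (375 mg at t=36 h): 375·exp(−0.04077·14) = 211.897 mg/L
Dose 5 (130 mg at t=48 h): 130·exp(−0.04077·2) = 119.820 mg/L
C(50) = 41.665 + 25.485 + 110.854 + 211.897 + 119.820 = 509.720 mg/L

509.720 mg/L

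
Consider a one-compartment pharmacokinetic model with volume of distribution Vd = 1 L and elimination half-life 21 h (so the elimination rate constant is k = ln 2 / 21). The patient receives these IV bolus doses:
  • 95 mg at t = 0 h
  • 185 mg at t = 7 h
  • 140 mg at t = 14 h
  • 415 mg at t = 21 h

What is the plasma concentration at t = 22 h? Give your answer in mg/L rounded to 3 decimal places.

667.752 mg/L

k = ln 2 / 21 = 0.03301 per h
Dose 1 (95 mg at t=0 h): 95·exp(−0.03301·22) = 45.958 mg/L
Dose 2 (185 mg at t=7 h): 185·exp(−0.03301·15) = 112.759 mg/L
Dose 3 (140 mg at t=14 h): 140·exp(−0.03301·8) = 107.510 mg/L
Dose 4 (415 mg at t=21 h): 415·exp(−0.03301·1) = 401.526 mg/L
C(22) = 45.958 + 112.759 + 107.510 + 401.526 = 667.752 mg/L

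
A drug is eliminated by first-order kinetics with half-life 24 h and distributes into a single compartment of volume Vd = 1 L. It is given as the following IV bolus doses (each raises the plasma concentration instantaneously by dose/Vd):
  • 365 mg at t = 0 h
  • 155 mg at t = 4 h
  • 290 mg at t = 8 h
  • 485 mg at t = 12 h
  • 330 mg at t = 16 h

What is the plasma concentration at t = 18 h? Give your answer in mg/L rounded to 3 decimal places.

k = ln 2 / 24 = 0.02888 per h
Dose 1 (365 mg at t=0 h): 365·exp(−0.02888·18) = 217.030 mg/L
Dose 2 (155 mg at t=4 h): 155·exp(−0.02888·14) = 103.450 mg/L
Dose 3 (290 mg at t=8 h): 290·exp(−0.02888·10) = 217.255 mg/L
Dose 4 (485 mg at t=12 h): 485·exp(−0.02888·6) = 407.835 mg/L
Dose 5 (330 mg at t=16 h): 330·exp(−0.02888·2) = 311.479 mg/L
C(18) = 217.030 + 103.450 + 217.255 + 407.835 + 311.479 = 1257.048 mg/L

1257.048 mg/L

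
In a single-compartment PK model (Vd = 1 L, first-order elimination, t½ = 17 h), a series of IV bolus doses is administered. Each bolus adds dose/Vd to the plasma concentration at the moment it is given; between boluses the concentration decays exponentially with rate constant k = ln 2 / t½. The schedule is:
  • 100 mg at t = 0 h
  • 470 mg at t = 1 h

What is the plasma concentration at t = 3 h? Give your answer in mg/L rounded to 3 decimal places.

521.681 mg/L

k = ln 2 / 17 = 0.04077 per h
Dose 1 (100 mg at t=0 h): 100·exp(−0.04077·3) = 88.487 mg/L
Dose 2 (470 mg at t=1 h): 470·exp(−0.04077·2) = 433.194 mg/L
C(3) = 88.487 + 433.194 = 521.681 mg/L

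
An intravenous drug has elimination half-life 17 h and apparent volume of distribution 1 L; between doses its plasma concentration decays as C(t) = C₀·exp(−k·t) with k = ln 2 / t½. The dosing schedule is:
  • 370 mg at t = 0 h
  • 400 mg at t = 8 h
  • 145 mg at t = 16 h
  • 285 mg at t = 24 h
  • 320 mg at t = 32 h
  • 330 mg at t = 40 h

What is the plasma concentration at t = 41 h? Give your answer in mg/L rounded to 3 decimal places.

k = ln 2 / 17 = 0.04077 per h
Dose 1 (370 mg at t=0 h): 370·exp(−0.04077·41) = 69.533 mg/L
Dose 2 (400 mg at t=8 h): 400·exp(−0.04077·33) = 104.162 mg/L
Dose 3 (145 mg at t=16 h): 145·exp(−0.04077·25) = 52.321 mg/L
Dose 4 (285 mg at t=24 h): 285·exp(−0.04077·17) = 142.500 mg/L
Dose 5 (320 mg at t=32 h): 320·exp(−0.04077·9) = 221.708 mg/L
Dose 6 (330 mg at t=40 h): 330·exp(−0.04077·1) = 316.815 mg/L
C(41) = 69.533 + 104.162 + 52.321 + 142.500 + 221.708 + 316.815 = 907.039 mg/L

907.039 mg/L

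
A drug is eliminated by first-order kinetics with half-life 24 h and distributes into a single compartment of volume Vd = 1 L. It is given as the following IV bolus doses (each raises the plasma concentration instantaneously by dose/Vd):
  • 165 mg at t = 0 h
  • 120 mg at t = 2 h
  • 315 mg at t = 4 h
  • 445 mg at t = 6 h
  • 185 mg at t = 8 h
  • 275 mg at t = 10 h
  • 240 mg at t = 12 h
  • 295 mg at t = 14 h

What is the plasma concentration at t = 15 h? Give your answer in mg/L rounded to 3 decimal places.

1657.676 mg/L

k = ln 2 / 24 = 0.02888 per h
Dose 1 (165 mg at t=0 h): 165·exp(−0.02888·15) = 106.989 mg/L
Dose 2 (120 mg at t=2 h): 120·exp(−0.02888·13) = 82.437 mg/L
Dose 3 (315 mg at t=4 h): 315·exp(−0.02888·11) = 229.265 mg/L
Dose 4 (445 mg at t=6 h): 445·exp(−0.02888·9) = 343.142 mg/L
Dose 5 (185 mg at t=8 h): 185·exp(−0.02888·7) = 151.137 mg/L
Dose 6 (275 mg at t=10 h): 275·exp(−0.02888·5) = 238.023 mg/L
Dose 7 (240 mg at t=12 h): 240·exp(−0.02888·3) = 220.081 mg/L
Dose 8 (295 mg at t=14 h): 295·exp(−0.02888·1) = 286.602 mg/L
C(15) = 106.989 + 82.437 + 229.265 + 343.142 + 151.137 + 238.023 + 220.081 + 286.602 = 1657.676 mg/L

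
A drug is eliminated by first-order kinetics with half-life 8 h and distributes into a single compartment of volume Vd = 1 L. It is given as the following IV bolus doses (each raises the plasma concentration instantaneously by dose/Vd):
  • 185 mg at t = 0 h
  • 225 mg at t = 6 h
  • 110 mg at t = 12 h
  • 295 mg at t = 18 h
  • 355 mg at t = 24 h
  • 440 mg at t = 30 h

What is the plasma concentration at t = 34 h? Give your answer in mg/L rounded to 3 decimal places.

k = ln 2 / 8 = 0.08664 per h
Dose 1 (185 mg at t=0 h): 185·exp(−0.08664·34) = 9.723 mg/L
Dose 2 (225 mg at t=6 h): 225·exp(−0.08664·28) = 19.887 mg/L
Dose 3 (110 mg at t=12 h): 110·exp(−0.08664·22) = 16.352 mg/L
Dose 4 (295 mg at t=18 h): 295·exp(−0.08664·16) = 73.750 mg/L
Dose 5 (355 mg at t=24 h): 355·exp(−0.08664·10) = 149.259 mg/L
Dose 6 (440 mg at t=30 h): 440·exp(−0.08664·4) = 311.127 mg/L
C(34) = 9.723 + 19.887 + 16.352 + 73.750 + 149.259 + 311.127 = 580.098 mg/L

580.098 mg/L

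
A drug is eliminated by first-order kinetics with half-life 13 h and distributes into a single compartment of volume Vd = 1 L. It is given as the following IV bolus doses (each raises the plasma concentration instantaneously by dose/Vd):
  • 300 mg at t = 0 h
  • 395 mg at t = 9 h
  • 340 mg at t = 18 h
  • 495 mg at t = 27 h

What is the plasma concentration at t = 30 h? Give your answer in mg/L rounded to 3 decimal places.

790.654 mg/L

k = ln 2 / 13 = 0.05332 per h
Dose 1 (300 mg at t=0 h): 300·exp(−0.05332·30) = 60.595 mg/L
Dose 2 (395 mg at t=9 h): 395·exp(−0.05332·21) = 128.919 mg/L
Dose 3 (340 mg at t=18 h): 340·exp(−0.05332·12) = 179.310 mg/L
Dose 4 (495 mg at t=27 h): 495·exp(−0.05332·3) = 421.829 mg/L
C(30) = 60.595 + 128.919 + 179.310 + 421.829 = 790.654 mg/L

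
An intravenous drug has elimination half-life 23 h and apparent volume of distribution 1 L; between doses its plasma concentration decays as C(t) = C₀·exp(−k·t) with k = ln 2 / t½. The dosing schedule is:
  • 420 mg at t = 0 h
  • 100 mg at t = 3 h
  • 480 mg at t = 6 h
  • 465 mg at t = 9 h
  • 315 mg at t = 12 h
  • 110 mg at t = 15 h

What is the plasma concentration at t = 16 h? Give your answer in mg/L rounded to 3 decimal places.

1444.535 mg/L

k = ln 2 / 23 = 0.03014 per h
Dose 1 (420 mg at t=0 h): 420·exp(−0.03014·16) = 259.321 mg/L
Dose 2 (100 mg at t=3 h): 100·exp(−0.03014·13) = 67.585 mg/L
Dose 3 (480 mg at t=6 h): 480·exp(−0.03014·10) = 355.107 mg/L
Dose 4 (465 mg at t=9 h): 465·exp(−0.03014·7) = 376.561 mg/L
Dose 5 (315 mg at t=12 h): 315·exp(−0.03014·4) = 279.227 mg/L
Dose 6 (110 mg at t=15 h): 110·exp(−0.03014·1) = 106.734 mg/L
C(16) = 259.321 + 67.585 + 355.107 + 376.561 + 279.227 + 106.734 = 1444.535 mg/L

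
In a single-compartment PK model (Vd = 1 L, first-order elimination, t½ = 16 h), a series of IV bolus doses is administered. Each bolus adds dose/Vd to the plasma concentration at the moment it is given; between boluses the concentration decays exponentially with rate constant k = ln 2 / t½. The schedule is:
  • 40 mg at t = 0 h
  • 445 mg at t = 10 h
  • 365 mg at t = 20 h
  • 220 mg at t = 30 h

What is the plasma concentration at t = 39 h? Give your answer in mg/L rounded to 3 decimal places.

k = ln 2 / 16 = 0.04332 per h
Dose 1 (40 mg at t=0 h): 40·exp(−0.04332·39) = 7.384 mg/L
Dose 2 (445 mg at t=10 h): 445·exp(−0.04332·29) = 126.690 mg/L
Dose 3 (365 mg at t=20 h): 365·exp(−0.04332·19) = 160.258 mg/L
Dose 4 (220 mg at t=30 h): 220·exp(−0.04332·9) = 148.968 mg/L
C(39) = 7.384 + 126.690 + 160.258 + 148.968 = 443.300 mg/L

443.300 mg/L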